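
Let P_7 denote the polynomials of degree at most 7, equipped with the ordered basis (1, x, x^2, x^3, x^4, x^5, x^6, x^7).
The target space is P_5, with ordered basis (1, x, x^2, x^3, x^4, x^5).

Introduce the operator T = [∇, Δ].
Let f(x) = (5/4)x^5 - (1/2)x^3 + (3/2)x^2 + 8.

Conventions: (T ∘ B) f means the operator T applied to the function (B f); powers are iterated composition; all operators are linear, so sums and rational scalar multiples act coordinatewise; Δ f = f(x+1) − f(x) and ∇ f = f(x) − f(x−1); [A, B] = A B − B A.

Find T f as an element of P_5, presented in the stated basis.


g(x) = 0

Δ f = (25/4)x^4 + (25/2)x^3 + 11x^2 + (31/4)x + 9/4
∇ Δ f = 25x^3 + (19/2)x + 3
∇ f = (25/4)x^4 - (25/2)x^3 + 11x^2 - (7/4)x - 3/4
Δ ∇ f = 25x^3 + (19/2)x + 3
[∇, Δ] f = 0


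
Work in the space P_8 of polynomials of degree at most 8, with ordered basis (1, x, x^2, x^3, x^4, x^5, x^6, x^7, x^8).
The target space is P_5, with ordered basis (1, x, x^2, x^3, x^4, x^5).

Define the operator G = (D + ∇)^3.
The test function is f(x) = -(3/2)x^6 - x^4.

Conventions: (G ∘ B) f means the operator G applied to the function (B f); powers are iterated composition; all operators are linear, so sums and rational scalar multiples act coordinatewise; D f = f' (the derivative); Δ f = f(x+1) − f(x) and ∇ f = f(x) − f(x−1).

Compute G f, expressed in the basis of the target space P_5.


g(x) = -1440x^3 + 3240x^2 - 3972x + 1899

D f = -9x^5 - 4x^3
∇ f = -9x^5 + (45/2)x^4 - 34x^3 + (57/2)x^2 - 13x + 5/2
(D + ∇) f = -18x^5 + (45/2)x^4 - 38x^3 + (57/2)x^2 - 13x + 5/2
D (D + ∇) f = -90x^4 + 90x^3 - 114x^2 + 57x - 13
∇ (D + ∇) f = -90x^4 + 270x^3 - 429x^2 + 351x - 120
(D + ∇) (D + ∇) f = -180x^4 + 360x^3 - 543x^2 + 408x - 133
D (D + ∇) (D + ∇) f = -720x^3 + 1080x^2 - 1086x + 408
∇ (D + ∇) (D + ∇) f = -720x^3 + 2160x^2 - 2886x + 1491
(D + ∇) (D + ∇) (D + ∇) f = -1440x^3 + 3240x^2 - 3972x + 1899


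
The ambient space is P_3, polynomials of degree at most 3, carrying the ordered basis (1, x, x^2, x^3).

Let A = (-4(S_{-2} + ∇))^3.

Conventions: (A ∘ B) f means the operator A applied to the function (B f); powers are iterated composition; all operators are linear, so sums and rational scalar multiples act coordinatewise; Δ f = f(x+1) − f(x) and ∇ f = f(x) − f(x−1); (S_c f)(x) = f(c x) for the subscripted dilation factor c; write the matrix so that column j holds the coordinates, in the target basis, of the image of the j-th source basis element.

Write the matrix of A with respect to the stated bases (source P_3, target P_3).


image of 1: -64
image of x: 512x - 192
image of x^2: -4096x^2 - 1536x + 960
image of x^3: 32768x^3 - 9216x^2 + 18432x - 6336
each image's coordinates form column j of the matrix

the matrix is [[-64, -192, 960, -6336]; [0, 512, -1536, 18432]; [0, 0, -4096, -9216]; [0, 0, 0, 32768]] (rows listed top to bottom)


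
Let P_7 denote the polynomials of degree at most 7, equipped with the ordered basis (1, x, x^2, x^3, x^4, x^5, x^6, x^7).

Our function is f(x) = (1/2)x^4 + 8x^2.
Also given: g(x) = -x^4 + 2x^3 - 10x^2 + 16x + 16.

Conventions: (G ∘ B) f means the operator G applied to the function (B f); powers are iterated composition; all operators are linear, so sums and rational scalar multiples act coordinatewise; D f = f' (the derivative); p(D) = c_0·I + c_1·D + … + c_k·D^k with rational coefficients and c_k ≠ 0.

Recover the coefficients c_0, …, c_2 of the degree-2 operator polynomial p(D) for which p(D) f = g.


D^0 f = (1/2)x^4 + 8x^2
D^1 f = 2x^3 + 16x
D^2 f = 6x^2 + 16
matching coefficients of g against c_0 f + c_1 Df + … from the top degree down determines the c_i
solution: c_0 = -2, c_1 = 1, c_2 = 1

p(D) = -2·I + D + D^2, i.e. c_0 = -2, c_1 = 1, c_2 = 1


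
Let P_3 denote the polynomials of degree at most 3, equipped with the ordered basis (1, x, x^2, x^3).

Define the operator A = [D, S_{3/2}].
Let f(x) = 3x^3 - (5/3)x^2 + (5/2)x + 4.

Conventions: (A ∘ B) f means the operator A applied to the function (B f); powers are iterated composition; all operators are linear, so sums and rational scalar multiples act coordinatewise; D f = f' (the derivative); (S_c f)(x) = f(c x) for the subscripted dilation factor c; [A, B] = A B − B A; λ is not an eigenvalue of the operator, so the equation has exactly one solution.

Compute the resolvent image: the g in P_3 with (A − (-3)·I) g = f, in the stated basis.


write g with unknown coordinates in the stated basis and equate coefficients in (A − (-3)·I) g = f
solving from the highest basis element down gives g = x^3 - (121/72)x^2 + (241/144)x + 911/864
check: A g = (27/8)x^2 - (121/48)x + 241/288
so A g − (-3)·g = 3x^3 - (5/3)x^2 + (5/2)x + 4 = f ✓

g(x) = x^3 - (121/72)x^2 + (241/144)x + 911/864


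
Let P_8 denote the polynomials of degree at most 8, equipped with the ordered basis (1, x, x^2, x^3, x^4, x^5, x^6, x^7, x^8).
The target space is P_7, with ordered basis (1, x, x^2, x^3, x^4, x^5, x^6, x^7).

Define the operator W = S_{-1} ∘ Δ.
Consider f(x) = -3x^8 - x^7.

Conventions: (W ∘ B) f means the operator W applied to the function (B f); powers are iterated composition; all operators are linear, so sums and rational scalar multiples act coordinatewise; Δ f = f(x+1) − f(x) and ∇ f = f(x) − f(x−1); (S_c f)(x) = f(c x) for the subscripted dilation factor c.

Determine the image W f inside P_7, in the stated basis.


Δ f = -24x^7 - 91x^6 - 189x^5 - 245x^4 - 203x^3 - 105x^2 - 31x - 4
S_{-1} Δ f = 24x^7 - 91x^6 + 189x^5 - 245x^4 + 203x^3 - 105x^2 + 31x - 4

the image equals g(x) = 24x^7 - 91x^6 + 189x^5 - 245x^4 + 203x^3 - 105x^2 + 31x - 4


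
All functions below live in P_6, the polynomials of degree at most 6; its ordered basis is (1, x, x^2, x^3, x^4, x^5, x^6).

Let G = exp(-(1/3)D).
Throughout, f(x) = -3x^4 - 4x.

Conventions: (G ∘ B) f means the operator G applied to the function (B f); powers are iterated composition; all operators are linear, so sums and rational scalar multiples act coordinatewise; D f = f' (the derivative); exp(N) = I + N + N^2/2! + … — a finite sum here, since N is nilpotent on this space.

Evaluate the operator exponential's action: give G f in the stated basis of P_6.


order-1 term: 4x^3 + 4/3
order-2 term: -2x^2
order-3 term: (4/9)x
order-4 term: -1/27
the series for exp(-(1/3)D) f terminates at order 4
exp(-(1/3)D) f = -3x^4 + 4x^3 - 2x^2 - (32/9)x + 35/27

the image equals g(x) = -3x^4 + 4x^3 - 2x^2 - (32/9)x + 35/27


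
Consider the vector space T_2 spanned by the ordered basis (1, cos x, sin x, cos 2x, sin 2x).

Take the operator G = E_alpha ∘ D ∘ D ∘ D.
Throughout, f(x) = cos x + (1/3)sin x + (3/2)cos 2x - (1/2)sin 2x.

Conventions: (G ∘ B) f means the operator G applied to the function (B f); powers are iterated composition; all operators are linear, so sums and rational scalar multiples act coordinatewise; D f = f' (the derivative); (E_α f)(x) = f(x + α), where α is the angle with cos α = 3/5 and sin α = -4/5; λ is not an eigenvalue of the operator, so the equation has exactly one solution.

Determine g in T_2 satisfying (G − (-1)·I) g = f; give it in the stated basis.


the image equals g(x) = cos x - (4/3)sin x - (445/2482)cos 2x + (335/2482)sin 2x

write g with unknown coordinates in the stated basis and equate coefficients in (G − (-1)·I) g = f
solving from the highest basis element down gives g = cos x - (4/3)sin x - (445/2482)cos 2x + (335/2482)sin 2x
check: G g = (5/3)sin x + (2084/1241)cos 2x - (788/1241)sin 2x
so G g − (-1)·g = cos x + (1/3)sin x + (3/2)cos 2x - (1/2)sin 2x = f ✓


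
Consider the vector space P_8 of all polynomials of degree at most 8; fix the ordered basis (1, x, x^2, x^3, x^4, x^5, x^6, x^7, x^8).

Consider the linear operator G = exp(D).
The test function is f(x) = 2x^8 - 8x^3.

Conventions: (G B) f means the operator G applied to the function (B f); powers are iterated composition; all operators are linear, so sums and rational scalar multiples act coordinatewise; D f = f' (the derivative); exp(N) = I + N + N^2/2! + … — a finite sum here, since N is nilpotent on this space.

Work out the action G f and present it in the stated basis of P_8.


order-1 term: 16x^7 - 24x^2
order-2 term: 56x^6 - 24x
order-3 term: 112x^5 - 8
order-4 term: 140x^4
order-5 term: 112x^3
order-6 term: 56x^2
order-7 term: 16x
order-8 term: 2
the series for exp(D) f terminates at order 8
exp(D) f = 2x^8 + 16x^7 + 56x^6 + 112x^5 + 140x^4 + 104x^3 + 32x^2 - 8x - 6

g(x) = 2x^8 + 16x^7 + 56x^6 + 112x^5 + 140x^4 + 104x^3 + 32x^2 - 8x - 6


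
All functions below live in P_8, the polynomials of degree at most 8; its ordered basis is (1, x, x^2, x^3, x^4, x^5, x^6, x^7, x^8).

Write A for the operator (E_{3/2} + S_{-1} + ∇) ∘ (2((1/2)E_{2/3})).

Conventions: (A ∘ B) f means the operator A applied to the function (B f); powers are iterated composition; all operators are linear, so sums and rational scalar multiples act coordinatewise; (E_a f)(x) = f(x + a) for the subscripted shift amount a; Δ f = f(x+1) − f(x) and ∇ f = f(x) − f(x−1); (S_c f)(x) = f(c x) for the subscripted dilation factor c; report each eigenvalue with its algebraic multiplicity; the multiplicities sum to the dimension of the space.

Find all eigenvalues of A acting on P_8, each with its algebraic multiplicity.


λ = 0 (multiplicity 4), λ = 2 (multiplicity 5)

image of 1: 2
image of x: 23/6
image of x^2: 2x^2 + 5x + 197/36
image of x^3: (23/2)x^2 + (55/4)x + 2333/216
image of x^4: 2x^4 + 10x^3 + (197/6)x^2 + (245/6)x + 29057/1296
image of x^5: (115/6)x^4 + (275/6)x^3 + (11665/108)x^2 + (47575/432)x + 373373/7776
image of x^6: 2x^6 + 15x^5 + (985/12)x^4 + (1225/6)x^3 + (145285/432)x^2 + (123775/432)x + 4834937/46656
image of x^7: (161/6)x^6 + (385/4)x^5 + (81655/216)x^4 + (333025/432)x^3 + (2613611/2592)x^2 + (3754135/5184)x + 62781413/279936
image of x^8: 2x^8 + 20x^7 + (1379/9)x^6 + (1715/3)x^5 + (1016995/648)x^4 + (866425/324)x^3 + (33844559/11664)x^2 + (20916215/11664)x + 815861537/1679616
the matrix is upper triangular; its diagonal is (2, 0, 2, 0, 2, 0, 2, 0, 2)
for a triangular matrix the eigenvalues are the diagonal entries, with algebraic multiplicity their repetition count


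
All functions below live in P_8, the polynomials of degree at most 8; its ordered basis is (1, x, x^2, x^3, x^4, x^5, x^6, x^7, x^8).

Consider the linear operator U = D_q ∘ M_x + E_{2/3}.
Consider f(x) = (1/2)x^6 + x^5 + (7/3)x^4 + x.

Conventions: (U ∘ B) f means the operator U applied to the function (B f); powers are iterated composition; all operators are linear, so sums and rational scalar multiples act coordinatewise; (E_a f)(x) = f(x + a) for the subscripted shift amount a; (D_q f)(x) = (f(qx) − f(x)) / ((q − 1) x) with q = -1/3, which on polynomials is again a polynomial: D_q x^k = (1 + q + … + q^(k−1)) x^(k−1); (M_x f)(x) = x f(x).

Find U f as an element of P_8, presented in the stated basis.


g(x) = (638/729)x^6 + (911/243)x^5 + (2614/243)x^4 + (368/27)x^3 + (32/3)x^2 + (157/27)x + 950/729

M_x f = (1/2)x^7 + x^6 + (7/3)x^5 + x^2
D_q M_x f = (547/1458)x^6 + (182/243)x^5 + (427/243)x^4 + (2/3)x
E_{2/3} f = (1/2)x^6 + 3x^5 + 9x^4 + (368/27)x^3 + (32/3)x^2 + (139/27)x + 950/729
(D_q ∘ M_x + E_{2/3}) f = (638/729)x^6 + (911/243)x^5 + (2614/243)x^4 + (368/27)x^3 + (32/3)x^2 + (157/27)x + 950/729


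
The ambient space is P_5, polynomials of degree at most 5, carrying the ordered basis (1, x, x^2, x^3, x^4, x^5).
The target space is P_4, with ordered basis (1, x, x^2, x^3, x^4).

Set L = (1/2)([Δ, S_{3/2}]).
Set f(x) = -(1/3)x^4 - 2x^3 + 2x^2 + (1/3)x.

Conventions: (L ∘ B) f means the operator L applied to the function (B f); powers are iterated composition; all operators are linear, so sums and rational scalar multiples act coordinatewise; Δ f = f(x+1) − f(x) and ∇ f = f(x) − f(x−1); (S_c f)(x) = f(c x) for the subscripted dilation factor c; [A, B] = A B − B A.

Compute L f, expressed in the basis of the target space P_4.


S_{3/2} f = -(27/16)x^4 - (27/4)x^3 + (9/2)x^2 + (1/2)x
Δ S_{3/2} f = -(27/4)x^3 - (243/8)x^2 - 18x - 55/16
Δ f = -(4/3)x^3 - 8x^2 - (10/3)x
S_{3/2} Δ f = -(9/2)x^3 - 18x^2 - 5x
[Δ, S_{3/2}] f = -(9/4)x^3 - (99/8)x^2 - 13x - 55/16
((1/2)([Δ, S_{3/2}])) f = -(9/8)x^3 - (99/16)x^2 - (13/2)x - 55/32

the result is g(x) = -(9/8)x^3 - (99/16)x^2 - (13/2)x - 55/32


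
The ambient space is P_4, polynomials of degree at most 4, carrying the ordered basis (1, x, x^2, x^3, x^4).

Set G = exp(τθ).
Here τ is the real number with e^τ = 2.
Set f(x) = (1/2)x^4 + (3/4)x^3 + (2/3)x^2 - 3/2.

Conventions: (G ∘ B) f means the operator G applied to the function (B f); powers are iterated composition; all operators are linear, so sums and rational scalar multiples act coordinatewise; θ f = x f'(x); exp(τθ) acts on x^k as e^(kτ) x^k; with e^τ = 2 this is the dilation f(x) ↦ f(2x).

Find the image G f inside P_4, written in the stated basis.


exp(τθ) x^k = e^(kτ) x^k; with e^τ = 2 this sends x^k to 2^k x^k
x^2 ↦ 4 x^2
x^3 ↦ 8 x^3
x^4 ↦ 16 x^4
applying this coordinatewise to f: exp(τθ) f = 8x^4 + 6x^3 + (8/3)x^2 - 3/2

the result is g(x) = 8x^4 + 6x^3 + (8/3)x^2 - 3/2


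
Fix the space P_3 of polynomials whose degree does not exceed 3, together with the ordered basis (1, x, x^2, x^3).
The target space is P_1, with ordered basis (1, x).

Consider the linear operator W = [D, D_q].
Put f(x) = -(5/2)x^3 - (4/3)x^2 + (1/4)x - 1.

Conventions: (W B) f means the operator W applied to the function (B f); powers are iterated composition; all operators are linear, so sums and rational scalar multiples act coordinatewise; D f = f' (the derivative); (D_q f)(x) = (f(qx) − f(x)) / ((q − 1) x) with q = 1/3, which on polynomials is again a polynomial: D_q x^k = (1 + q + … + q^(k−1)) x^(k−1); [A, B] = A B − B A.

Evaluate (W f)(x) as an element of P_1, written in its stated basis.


the image equals g(x) = (25/9)x + 8/9

D_q f = -(65/18)x^2 - (16/9)x + 1/4
D D_q f = -(65/9)x - 16/9
D f = -(15/2)x^2 - (8/3)x + 1/4
D_q D f = -10x - 8/3
[D, D_q] f = (25/9)x + 8/9


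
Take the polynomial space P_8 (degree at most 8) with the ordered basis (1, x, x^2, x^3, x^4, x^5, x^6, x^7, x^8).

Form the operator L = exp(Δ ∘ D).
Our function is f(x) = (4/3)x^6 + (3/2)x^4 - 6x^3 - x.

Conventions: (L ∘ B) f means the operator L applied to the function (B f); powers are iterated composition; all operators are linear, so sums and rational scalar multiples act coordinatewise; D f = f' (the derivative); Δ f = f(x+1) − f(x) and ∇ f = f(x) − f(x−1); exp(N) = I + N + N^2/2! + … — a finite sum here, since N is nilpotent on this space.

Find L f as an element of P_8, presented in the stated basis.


order-1 term: 40x^4 + 80x^3 + 98x^2 + 22x - 4
order-2 term: 240x^2 + 480x + 298
order-3 term: 160
the series for exp(Δ ∘ D) f terminates at order 3
exp(Δ ∘ D) f = (4/3)x^6 + (83/2)x^4 + 74x^3 + 338x^2 + 501x + 454

the result is g(x) = (4/3)x^6 + (83/2)x^4 + 74x^3 + 338x^2 + 501x + 454


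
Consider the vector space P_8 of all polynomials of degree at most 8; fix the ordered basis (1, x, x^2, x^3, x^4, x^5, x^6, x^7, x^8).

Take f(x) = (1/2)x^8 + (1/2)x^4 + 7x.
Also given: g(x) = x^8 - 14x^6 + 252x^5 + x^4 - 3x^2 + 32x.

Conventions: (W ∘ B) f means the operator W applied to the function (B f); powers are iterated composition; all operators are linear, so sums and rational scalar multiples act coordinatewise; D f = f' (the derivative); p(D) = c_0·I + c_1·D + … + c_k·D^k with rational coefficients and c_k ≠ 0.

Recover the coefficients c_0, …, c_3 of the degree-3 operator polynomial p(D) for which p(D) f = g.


D^0 f = (1/2)x^8 + (1/2)x^4 + 7x
D^1 f = 4x^7 + 2x^3 + 7
D^2 f = 28x^6 + 6x^2
D^3 f = 168x^5 + 12x
matching coefficients of g against c_0 f + c_1 Df + … from the top degree down determines the c_i
solution: c_0 = 2, c_1 = 0, c_2 = -1/2, c_3 = 3/2

c_0 = 2, c_1 = 0, c_2 = -1/2, c_3 = 3/2


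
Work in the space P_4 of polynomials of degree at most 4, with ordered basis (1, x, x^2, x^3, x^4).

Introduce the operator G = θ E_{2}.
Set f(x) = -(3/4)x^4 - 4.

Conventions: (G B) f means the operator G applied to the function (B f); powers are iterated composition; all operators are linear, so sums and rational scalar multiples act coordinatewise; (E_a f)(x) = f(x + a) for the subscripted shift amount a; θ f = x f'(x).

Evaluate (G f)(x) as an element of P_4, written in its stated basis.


E_{2} f = -(3/4)x^4 - 6x^3 - 18x^2 - 24x - 16
θ E_{2} f = -3x^4 - 18x^3 - 36x^2 - 24x

the result is g(x) = -3x^4 - 18x^3 - 36x^2 - 24x


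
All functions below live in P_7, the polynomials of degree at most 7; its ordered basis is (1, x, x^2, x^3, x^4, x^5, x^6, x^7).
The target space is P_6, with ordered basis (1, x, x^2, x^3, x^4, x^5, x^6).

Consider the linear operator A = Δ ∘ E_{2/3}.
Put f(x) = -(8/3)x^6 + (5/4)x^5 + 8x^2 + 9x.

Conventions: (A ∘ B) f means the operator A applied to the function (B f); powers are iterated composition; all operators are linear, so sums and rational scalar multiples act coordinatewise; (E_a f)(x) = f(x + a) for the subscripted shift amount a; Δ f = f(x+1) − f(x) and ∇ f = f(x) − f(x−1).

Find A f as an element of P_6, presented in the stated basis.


E_{2/3} f = -(8/3)x^6 - (113/12)x^5 - (245/18)x^4 - (830/81)x^3 + (308/81)x^2 + (4567/243)x + 20746/2187
Δ E_{2/3} f = -16x^5 - (1045/12)x^4 - (3635/18)x^3 - (13315/54)x^2 - (45575/324)x - 12971/972

the result is g(x) = -16x^5 - (1045/12)x^4 - (3635/18)x^3 - (13315/54)x^2 - (45575/324)x - 12971/972


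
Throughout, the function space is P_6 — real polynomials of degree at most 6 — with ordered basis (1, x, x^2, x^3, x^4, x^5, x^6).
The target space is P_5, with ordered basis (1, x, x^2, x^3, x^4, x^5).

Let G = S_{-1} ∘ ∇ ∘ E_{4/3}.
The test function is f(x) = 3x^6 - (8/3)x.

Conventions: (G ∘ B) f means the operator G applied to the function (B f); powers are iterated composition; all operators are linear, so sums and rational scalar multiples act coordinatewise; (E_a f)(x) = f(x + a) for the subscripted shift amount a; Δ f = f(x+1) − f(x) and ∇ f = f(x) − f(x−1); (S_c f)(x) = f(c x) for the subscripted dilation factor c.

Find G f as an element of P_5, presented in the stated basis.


E_{4/3} f = 3x^6 + 24x^5 + 80x^4 + (1280/9)x^3 + (1280/9)x^2 + (1976/27)x + 3232/243
∇ E_{4/3} f = 18x^5 + 75x^4 + 140x^3 + (425/3)x^2 + (682/9)x + 383/27
S_{-1} ∇ E_{4/3} f = -18x^5 + 75x^4 - 140x^3 + (425/3)x^2 - (682/9)x + 383/27

g(x) = -18x^5 + 75x^4 - 140x^3 + (425/3)x^2 - (682/9)x + 383/27


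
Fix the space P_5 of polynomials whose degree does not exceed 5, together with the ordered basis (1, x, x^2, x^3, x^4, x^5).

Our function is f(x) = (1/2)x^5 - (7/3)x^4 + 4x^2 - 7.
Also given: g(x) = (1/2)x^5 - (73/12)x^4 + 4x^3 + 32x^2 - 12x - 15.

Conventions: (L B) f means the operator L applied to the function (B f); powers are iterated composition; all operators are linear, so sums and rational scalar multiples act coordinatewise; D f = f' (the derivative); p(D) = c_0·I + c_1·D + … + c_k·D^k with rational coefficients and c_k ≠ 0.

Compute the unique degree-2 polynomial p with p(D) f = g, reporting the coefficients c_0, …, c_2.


D^0 f = (1/2)x^5 - (7/3)x^4 + 4x^2 - 7
D^1 f = (5/2)x^4 - (28/3)x^3 + 8x
D^2 f = 10x^3 - 28x^2 + 8
matching coefficients of g against c_0 f + c_1 Df + … from the top degree down determines the c_i
solution: c_0 = 1, c_1 = -3/2, c_2 = -1

p(D) = I − (3/2)·D − D^2, i.e. c_0 = 1, c_1 = -3/2, c_2 = -1


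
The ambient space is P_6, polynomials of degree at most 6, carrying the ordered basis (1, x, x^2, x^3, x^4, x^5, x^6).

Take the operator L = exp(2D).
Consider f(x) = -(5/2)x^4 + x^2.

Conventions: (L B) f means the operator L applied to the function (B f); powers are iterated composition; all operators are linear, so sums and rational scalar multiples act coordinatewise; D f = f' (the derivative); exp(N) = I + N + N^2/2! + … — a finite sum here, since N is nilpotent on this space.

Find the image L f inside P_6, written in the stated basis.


g(x) = -(5/2)x^4 - 20x^3 - 59x^2 - 76x - 36

order-1 term: -20x^3 + 4x
order-2 term: -60x^2 + 4
order-3 term: -80x
order-4 term: -40
the series for exp(2D) f terminates at order 4
exp(2D) f = -(5/2)x^4 - 20x^3 - 59x^2 - 76x - 36


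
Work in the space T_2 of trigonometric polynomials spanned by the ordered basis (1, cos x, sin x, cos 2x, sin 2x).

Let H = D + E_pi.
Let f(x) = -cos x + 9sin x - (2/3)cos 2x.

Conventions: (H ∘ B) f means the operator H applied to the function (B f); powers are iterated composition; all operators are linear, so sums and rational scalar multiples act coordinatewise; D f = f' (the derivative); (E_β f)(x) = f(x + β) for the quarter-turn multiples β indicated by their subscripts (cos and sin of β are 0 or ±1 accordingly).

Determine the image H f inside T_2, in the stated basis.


D f = 9cos x + sin x + (4/3)sin 2x
E_pi f = cos x - 9sin x - (2/3)cos 2x
(D + E_pi) f = 10cos x - 8sin x - (2/3)cos 2x + (4/3)sin 2x

the result is g(x) = 10cos x - 8sin x - (2/3)cos 2x + (4/3)sin 2x


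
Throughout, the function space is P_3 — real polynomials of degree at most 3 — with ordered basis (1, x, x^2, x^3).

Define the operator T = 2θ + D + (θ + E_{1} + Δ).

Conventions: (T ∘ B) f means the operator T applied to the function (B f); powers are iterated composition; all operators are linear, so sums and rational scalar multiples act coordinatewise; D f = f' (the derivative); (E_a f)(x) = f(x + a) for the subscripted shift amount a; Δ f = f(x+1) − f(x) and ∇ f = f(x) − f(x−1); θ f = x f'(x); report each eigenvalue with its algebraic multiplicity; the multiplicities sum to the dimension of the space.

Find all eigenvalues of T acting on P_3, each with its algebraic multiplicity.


image of 1: 1
image of x: 4x + 3
image of x^2: 7x^2 + 6x + 2
image of x^3: 10x^3 + 9x^2 + 6x + 2
the matrix is upper triangular; its diagonal is (1, 4, 7, 10)
for a triangular matrix the eigenvalues are the diagonal entries, with algebraic multiplicity their repetition count

λ = 1 (multiplicity 1), λ = 4 (multiplicity 1), λ = 7 (multiplicity 1), λ = 10 (multiplicity 1)


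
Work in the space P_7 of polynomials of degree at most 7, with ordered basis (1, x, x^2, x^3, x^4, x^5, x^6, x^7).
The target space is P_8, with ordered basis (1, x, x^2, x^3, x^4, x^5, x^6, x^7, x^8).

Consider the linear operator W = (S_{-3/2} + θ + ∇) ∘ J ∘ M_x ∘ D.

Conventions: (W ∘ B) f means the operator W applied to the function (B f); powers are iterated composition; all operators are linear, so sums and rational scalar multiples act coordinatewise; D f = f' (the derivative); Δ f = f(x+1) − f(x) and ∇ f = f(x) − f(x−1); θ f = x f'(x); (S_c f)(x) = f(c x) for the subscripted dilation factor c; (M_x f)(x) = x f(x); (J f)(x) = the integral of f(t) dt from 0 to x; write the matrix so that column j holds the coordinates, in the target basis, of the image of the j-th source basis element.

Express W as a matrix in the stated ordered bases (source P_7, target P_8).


the matrix is [[0, -1/2, 2/3, -3/4, 4/5, -5/6, 6/7, -7/8]; [0, 1, -2, 3, -4, 5, -6, 7]; [0, 17/8, 2, -9/2, 8, -25/2, 18, -49/2]; [0, 0, -1/4, 3, -8, 50/3, -30, 49]; [0, 0, 0, 435/64, 4, -25/2, 30, -245/4]; [0, 0, 0, 0, -83/40, 5, -18, 49]; [0, 0, 0, 0, 0, 1855/128, 6, -49/2]; [0, 0, 0, 0, 0, 0, -3873/448, 7]; [0, 0, 0, 0, 0, 0, 0, 60263/2048]] (rows listed top to bottom)

image of 1: 0
image of x: (17/8)x^2 + x - 1/2
image of x^2: -(1/4)x^3 + 2x^2 - 2x + 2/3
image of x^3: (435/64)x^4 + 3x^3 - (9/2)x^2 + 3x - 3/4
image of x^4: -(83/40)x^5 + 4x^4 - 8x^3 + 8x^2 - 4x + 4/5
image of x^5: (1855/128)x^6 + 5x^5 - (25/2)x^4 + (50/3)x^3 - (25/2)x^2 + 5x - 5/6
image of x^6: -(3873/448)x^7 + 6x^6 - 18x^5 + 30x^4 - 30x^3 + 18x^2 - 6x + 6/7
image of x^7: (60263/2048)x^8 + 7x^7 - (49/2)x^6 + 49x^5 - (245/4)x^4 + 49x^3 - (49/2)x^2 + 7x - 7/8
each image's coordinates form column j of the matrix


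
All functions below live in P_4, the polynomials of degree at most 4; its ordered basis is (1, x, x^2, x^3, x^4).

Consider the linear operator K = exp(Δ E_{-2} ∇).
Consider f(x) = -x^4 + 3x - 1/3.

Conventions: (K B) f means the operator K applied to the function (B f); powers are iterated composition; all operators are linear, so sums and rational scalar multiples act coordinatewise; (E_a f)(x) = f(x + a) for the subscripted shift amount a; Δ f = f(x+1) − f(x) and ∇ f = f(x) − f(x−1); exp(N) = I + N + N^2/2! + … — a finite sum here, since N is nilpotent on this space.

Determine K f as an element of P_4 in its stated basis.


the image equals g(x) = -x^4 - 12x^2 + 51x - 187/3

order-1 term: -12x^2 + 48x - 50
order-2 term: -12
the series for exp(Δ E_{-2} ∇) f terminates at order 2
exp(Δ E_{-2} ∇) f = -x^4 - 12x^2 + 51x - 187/3


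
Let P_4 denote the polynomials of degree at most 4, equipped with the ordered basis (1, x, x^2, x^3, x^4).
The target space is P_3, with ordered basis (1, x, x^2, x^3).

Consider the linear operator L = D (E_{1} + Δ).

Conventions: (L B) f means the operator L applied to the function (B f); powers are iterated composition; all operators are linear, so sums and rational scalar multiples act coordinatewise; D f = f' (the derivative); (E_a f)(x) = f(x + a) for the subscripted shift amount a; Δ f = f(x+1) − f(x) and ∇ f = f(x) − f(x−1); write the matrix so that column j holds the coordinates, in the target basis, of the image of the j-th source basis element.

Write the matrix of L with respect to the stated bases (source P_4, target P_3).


the matrix is [[0, 1, 4, 6, 8]; [0, 0, 2, 12, 24]; [0, 0, 0, 3, 24]; [0, 0, 0, 0, 4]] (rows listed top to bottom)

image of 1: 0
image of x: 1
image of x^2: 2x + 4
image of x^3: 3x^2 + 12x + 6
image of x^4: 4x^3 + 24x^2 + 24x + 8
each image's coordinates form column j of the matrix


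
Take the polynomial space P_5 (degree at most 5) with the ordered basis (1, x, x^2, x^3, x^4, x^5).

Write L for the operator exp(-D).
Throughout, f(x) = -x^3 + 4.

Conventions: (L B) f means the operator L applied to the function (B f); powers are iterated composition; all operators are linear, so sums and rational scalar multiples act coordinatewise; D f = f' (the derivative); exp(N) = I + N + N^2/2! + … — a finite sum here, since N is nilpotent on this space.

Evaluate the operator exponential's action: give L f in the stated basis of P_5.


the image equals g(x) = -x^3 + 3x^2 - 3x + 5

order-1 term: 3x^2
order-2 term: -3x
order-3 term: 1
the series for exp(-D) f terminates at order 3
exp(-D) f = -x^3 + 3x^2 - 3x + 5


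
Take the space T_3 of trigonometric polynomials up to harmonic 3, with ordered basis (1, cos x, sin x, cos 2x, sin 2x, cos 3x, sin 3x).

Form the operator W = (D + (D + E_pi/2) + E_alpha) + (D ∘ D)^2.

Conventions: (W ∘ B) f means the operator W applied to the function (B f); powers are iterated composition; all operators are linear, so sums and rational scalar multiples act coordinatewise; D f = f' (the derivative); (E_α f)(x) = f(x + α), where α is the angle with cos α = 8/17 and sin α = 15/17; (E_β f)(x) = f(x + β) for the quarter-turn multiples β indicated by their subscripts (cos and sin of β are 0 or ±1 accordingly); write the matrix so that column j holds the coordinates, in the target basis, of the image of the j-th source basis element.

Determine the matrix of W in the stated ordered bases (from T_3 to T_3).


the matrix is [[2, 0, 0, 0, 0, 0, 0]; [0, 25/17, 66/17, 0, 0, 0, 0]; [0, -66/17, 25/17, 0, 0, 0, 0]; [0, 0, 0, 4174/289, 1396/289, 0, 0]; [0, 0, 0, -1396/289, 4174/289, 0, 0]; [0, 0, 0, 0, 0, 393065/4913, 24070/4913]; [0, 0, 0, 0, 0, -24070/4913, 393065/4913]] (rows listed top to bottom)

image of 1: 2
image of cos x: (25/17)cos x - (66/17)sin x
image of sin x: (66/17)cos x + (25/17)sin x
image of cos 2x: (4174/289)cos 2x - (1396/289)sin 2x
image of sin 2x: (1396/289)cos 2x + (4174/289)sin 2x
image of cos 3x: (393065/4913)cos 3x - (24070/4913)sin 3x
image of sin 3x: (24070/4913)cos 3x + (393065/4913)sin 3x
each image's coordinates form column j of the matrix


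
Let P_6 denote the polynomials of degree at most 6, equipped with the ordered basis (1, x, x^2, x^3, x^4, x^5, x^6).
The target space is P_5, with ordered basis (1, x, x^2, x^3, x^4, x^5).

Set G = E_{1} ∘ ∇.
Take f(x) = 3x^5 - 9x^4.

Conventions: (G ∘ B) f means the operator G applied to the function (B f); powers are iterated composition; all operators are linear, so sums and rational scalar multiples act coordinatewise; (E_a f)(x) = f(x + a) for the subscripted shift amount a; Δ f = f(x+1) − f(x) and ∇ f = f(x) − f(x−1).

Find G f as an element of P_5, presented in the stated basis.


∇ f = 15x^4 - 66x^3 + 84x^2 - 51x + 12
E_{1} ∇ f = 15x^4 - 6x^3 - 24x^2 - 21x - 6

the image equals g(x) = 15x^4 - 6x^3 - 24x^2 - 21x - 6


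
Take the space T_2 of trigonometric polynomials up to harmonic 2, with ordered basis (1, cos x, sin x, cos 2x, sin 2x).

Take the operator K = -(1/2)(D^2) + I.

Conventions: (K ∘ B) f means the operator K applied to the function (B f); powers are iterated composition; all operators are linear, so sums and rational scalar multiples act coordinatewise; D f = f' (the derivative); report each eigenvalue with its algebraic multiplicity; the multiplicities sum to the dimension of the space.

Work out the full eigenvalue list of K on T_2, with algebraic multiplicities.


image of 1: 1
image of cos x: (3/2)cos x
image of sin x: (3/2)sin x
image of cos 2x: 3cos 2x
image of sin 2x: 3sin 2x
the matrix is diagonal; its diagonal is (1, 3/2, 3/2, 3, 3)
for a triangular matrix the eigenvalues are the diagonal entries, with algebraic multiplicity their repetition count

λ = 1 (multiplicity 1), λ = 3/2 (multiplicity 2), λ = 3 (multiplicity 2)


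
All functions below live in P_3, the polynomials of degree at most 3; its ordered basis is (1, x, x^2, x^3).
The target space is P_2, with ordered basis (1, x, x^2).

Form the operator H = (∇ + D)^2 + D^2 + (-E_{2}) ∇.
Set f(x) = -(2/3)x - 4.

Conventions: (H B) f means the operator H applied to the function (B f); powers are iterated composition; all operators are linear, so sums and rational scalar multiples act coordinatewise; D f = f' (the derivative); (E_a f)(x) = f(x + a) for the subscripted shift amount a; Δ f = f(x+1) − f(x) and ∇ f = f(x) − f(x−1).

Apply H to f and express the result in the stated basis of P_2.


g(x) = 2/3

∇ f = -2/3
D f = -2/3
(∇ + D) f = -4/3
∇ (∇ + D) f = 0
D (∇ + D) f = 0
(∇ + D) (∇ + D) f = 0
D f = -2/3
D D f = 0
∇ f = -2/3
E_{2} ∇ f = -2/3
(-E_{2}) ∇ f = 2/3
((∇ + D)^2 + D^2 + (-E_{2}) ∇) f = 2/3


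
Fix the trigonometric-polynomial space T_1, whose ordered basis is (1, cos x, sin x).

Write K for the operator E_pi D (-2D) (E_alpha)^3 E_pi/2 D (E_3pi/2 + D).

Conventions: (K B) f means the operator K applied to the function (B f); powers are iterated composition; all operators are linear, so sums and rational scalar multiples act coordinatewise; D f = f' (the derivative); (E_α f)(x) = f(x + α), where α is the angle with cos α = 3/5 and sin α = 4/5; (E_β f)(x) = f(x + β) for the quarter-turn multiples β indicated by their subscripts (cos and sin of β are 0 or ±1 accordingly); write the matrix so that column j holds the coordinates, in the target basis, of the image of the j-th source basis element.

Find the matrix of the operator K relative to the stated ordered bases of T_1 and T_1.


image of 1: 0
image of cos x: 0
image of sin x: 0
each image's coordinates form column j of the matrix

the matrix is [[0, 0, 0]; [0, 0, 0]; [0, 0, 0]] (rows listed top to bottom)


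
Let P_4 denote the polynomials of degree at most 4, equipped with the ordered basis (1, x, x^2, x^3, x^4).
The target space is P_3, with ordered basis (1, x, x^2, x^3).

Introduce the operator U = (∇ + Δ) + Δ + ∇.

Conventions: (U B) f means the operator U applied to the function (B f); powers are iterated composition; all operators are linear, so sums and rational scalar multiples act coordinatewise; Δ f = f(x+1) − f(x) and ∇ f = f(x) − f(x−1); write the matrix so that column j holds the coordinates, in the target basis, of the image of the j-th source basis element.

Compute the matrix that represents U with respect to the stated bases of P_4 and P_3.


the matrix is [[0, 4, 0, 4, 0]; [0, 0, 8, 0, 16]; [0, 0, 0, 12, 0]; [0, 0, 0, 0, 16]] (rows listed top to bottom)

image of 1: 0
image of x: 4
image of x^2: 8x
image of x^3: 12x^2 + 4
image of x^4: 16x^3 + 16x
each image's coordinates form column j of the matrix


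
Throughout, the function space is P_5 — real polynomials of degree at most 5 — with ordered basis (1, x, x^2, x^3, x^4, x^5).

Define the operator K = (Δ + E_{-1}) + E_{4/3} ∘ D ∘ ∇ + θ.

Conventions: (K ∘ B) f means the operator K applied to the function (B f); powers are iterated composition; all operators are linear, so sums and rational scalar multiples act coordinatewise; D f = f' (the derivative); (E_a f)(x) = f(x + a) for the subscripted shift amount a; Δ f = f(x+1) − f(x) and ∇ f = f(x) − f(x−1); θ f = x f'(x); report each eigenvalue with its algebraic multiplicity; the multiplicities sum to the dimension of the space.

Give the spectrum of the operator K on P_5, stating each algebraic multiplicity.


λ = 1 (multiplicity 1), λ = 2 (multiplicity 1), λ = 3 (multiplicity 1), λ = 4 (multiplicity 1), λ = 5 (multiplicity 1), λ = 6 (multiplicity 1)

image of 1: 1
image of x: 2x
image of x^2: 3x^2 + 4
image of x^3: 4x^3 + 12x + 5
image of x^4: 5x^4 + 24x^2 + 20x + 34/3
image of x^5: 6x^5 + 40x^3 + 50x^2 + (170/3)x + 425/27
the matrix is upper triangular; its diagonal is (1, 2, 3, 4, 5, 6)
for a triangular matrix the eigenvalues are the diagonal entries, with algebraic multiplicity their repetition count


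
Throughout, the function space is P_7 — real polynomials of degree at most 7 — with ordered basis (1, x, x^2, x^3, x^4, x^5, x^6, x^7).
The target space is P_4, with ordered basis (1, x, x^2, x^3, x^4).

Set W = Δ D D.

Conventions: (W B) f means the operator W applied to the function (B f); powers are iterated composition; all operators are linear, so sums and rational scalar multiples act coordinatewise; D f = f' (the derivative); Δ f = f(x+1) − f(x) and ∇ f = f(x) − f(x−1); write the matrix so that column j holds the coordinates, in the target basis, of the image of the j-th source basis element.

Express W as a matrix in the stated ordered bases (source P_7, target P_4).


the matrix is [[0, 0, 0, 6, 12, 20, 30, 42]; [0, 0, 0, 0, 24, 60, 120, 210]; [0, 0, 0, 0, 0, 60, 180, 420]; [0, 0, 0, 0, 0, 0, 120, 420]; [0, 0, 0, 0, 0, 0, 0, 210]] (rows listed top to bottom)

image of 1: 0
image of x: 0
image of x^2: 0
image of x^3: 6
image of x^4: 24x + 12
image of x^5: 60x^2 + 60x + 20
image of x^6: 120x^3 + 180x^2 + 120x + 30
image of x^7: 210x^4 + 420x^3 + 420x^2 + 210x + 42
each image's coordinates form column j of the matrix


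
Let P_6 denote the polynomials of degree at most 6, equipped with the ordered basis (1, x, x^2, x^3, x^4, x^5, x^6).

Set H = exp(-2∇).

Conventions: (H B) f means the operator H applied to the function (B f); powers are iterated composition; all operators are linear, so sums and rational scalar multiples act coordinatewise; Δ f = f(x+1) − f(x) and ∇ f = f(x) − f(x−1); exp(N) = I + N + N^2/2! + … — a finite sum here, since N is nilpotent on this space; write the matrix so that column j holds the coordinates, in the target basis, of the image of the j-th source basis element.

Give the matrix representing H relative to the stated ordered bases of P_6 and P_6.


the matrix is [[1, -2, 6, -22, 94, -454, 2430]; [0, 1, -4, 18, -88, 470, -2724]; [0, 0, 1, -6, 36, -220, 1410]; [0, 0, 0, 1, -8, 60, -440]; [0, 0, 0, 0, 1, -10, 90]; [0, 0, 0, 0, 0, 1, -12]; [0, 0, 0, 0, 0, 0, 1]] (rows listed top to bottom)

image of 1: 1
image of x: x - 2
image of x^2: x^2 - 4x + 6
image of x^3: x^3 - 6x^2 + 18x - 22
image of x^4: x^4 - 8x^3 + 36x^2 - 88x + 94
image of x^5: x^5 - 10x^4 + 60x^3 - 220x^2 + 470x - 454
image of x^6: x^6 - 12x^5 + 90x^4 - 440x^3 + 1410x^2 - 2724x + 2430
each image's coordinates form column j of the matrix


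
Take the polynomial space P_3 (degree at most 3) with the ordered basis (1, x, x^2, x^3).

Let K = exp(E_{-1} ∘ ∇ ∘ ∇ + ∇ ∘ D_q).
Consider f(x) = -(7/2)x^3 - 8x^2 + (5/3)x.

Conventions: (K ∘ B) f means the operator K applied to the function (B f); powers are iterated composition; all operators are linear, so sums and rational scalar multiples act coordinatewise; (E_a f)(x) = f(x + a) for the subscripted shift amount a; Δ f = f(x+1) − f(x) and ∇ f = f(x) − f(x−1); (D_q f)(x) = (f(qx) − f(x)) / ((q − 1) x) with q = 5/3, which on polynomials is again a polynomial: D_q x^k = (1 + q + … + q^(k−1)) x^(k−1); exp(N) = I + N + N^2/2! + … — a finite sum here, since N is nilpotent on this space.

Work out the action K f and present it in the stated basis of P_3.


order-1 term: -(532/9)x + 427/18
the series for exp(E_{-1} ∘ ∇ ∘ ∇ + ∇ ∘ D_q) f terminates at order 1
exp(E_{-1} ∘ ∇ ∘ ∇ + ∇ ∘ D_q) f = -(7/2)x^3 - 8x^2 - (517/9)x + 427/18

the image equals g(x) = -(7/2)x^3 - 8x^2 - (517/9)x + 427/18


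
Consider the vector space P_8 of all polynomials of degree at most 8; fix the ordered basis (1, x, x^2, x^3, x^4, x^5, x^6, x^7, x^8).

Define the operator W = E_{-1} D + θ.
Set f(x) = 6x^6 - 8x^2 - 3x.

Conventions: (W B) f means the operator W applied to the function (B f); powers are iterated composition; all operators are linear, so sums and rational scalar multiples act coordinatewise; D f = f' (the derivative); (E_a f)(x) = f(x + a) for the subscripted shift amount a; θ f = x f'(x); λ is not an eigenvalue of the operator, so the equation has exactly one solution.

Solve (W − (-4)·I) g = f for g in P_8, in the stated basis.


the result is g(x) = (3/5)x^6 - (2/5)x^5 + (5/2)x^4 - (54/7)x^3 + (326/21)x^2 - (409/15)x + 3397/140

write g with unknown coordinates in the stated basis and equate coefficients in (W − (-4)·I) g = f
solving from the highest basis element down gives g = (3/5)x^6 - (2/5)x^5 + (5/2)x^4 - (54/7)x^3 + (326/21)x^2 - (409/15)x + 3397/140
check: W g = (18/5)x^6 + (8/5)x^5 - 10x^4 + (216/7)x^3 - (1472/21)x^2 + (1591/15)x - 3397/35
so W g − (-4)·g = 6x^6 - 8x^2 - 3x = f ✓


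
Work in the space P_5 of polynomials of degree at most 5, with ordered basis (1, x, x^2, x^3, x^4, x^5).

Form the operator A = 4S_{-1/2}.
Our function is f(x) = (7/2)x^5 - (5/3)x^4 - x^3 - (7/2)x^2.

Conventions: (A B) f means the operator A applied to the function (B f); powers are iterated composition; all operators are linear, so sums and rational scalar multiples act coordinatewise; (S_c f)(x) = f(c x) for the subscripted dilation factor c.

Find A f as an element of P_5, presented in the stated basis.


S_{-1/2} f = -(7/64)x^5 - (5/48)x^4 + (1/8)x^3 - (7/8)x^2
(4S_{-1/2}) f = -(7/16)x^5 - (5/12)x^4 + (1/2)x^3 - (7/2)x^2

the result is g(x) = -(7/16)x^5 - (5/12)x^4 + (1/2)x^3 - (7/2)x^2


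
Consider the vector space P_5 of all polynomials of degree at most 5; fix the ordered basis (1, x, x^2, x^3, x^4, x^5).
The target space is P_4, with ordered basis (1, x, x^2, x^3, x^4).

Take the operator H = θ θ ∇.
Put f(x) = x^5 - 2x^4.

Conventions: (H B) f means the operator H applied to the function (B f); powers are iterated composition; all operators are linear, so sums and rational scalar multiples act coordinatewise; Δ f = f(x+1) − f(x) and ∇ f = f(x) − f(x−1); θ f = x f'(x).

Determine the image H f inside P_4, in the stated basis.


g(x) = 80x^4 - 162x^3 + 88x^2 - 13x

∇ f = 5x^4 - 18x^3 + 22x^2 - 13x + 3
θ ∇ f = 20x^4 - 54x^3 + 44x^2 - 13x
θ θ ∇ f = 80x^4 - 162x^3 + 88x^2 - 13x


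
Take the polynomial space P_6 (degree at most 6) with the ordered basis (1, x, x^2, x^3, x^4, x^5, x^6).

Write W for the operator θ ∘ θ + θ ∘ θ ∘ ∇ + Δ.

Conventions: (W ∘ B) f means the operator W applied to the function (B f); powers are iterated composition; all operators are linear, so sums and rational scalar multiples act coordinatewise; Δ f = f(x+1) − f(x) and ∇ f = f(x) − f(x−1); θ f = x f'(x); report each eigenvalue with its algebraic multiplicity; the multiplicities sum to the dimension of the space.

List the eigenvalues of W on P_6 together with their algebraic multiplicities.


λ = 0 (multiplicity 1), λ = 1 (multiplicity 1), λ = 4 (multiplicity 1), λ = 9 (multiplicity 1), λ = 16 (multiplicity 1), λ = 25 (multiplicity 1), λ = 36 (multiplicity 1)

image of 1: 0
image of x: x + 1
image of x^2: 4x^2 + 4x + 1
image of x^3: 9x^3 + 15x^2 + 1
image of x^4: 16x^4 + 40x^3 - 18x^2 + 8x + 1
image of x^5: 25x^5 + 85x^4 - 80x^3 + 50x^2 + 1
image of x^6: 36x^6 + 156x^5 - 225x^4 + 200x^3 - 45x^2 + 12x + 1
the matrix is upper triangular; its diagonal is (0, 1, 4, 9, 16, 25, 36)
for a triangular matrix the eigenvalues are the diagonal entries, with algebraic multiplicity their repetition count
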